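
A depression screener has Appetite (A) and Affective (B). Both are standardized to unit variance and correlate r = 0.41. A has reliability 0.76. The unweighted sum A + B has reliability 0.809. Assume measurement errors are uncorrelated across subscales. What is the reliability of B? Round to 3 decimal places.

Var(A+B) = 2 + 2·0.41 = 2.820.
True-score variance = ρ_A + ρ_B + 2·0.41, so 0.809 = (0.76 + ρ_B + 0.82) / 2.820.
ρ_B = 0.809·2.820 − 0.76 − 0.82 = 0.701.

0.701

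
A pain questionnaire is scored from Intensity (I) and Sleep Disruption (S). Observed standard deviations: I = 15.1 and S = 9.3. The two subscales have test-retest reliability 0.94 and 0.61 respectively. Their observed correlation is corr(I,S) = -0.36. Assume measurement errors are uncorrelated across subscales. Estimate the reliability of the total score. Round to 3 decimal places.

Var(I+S) = 15.1² + 9.3² + 2·[15.1·9.3·(-0.36)] = 314.5 − 101.11 = 213.39.
Because errors are independent across components, Cov(Tᵢ,Tⱼ) = Cov(Xᵢ,Xⱼ); the off-diagonal part of the true-score variance is the same as above.
True-score variance = [15.1²·0.94 + 9.3²·0.61] − 101.11 = 267.088 − 101.11 = 165.979.
Reliability = 165.979 / 213.39 = 0.778.

0.778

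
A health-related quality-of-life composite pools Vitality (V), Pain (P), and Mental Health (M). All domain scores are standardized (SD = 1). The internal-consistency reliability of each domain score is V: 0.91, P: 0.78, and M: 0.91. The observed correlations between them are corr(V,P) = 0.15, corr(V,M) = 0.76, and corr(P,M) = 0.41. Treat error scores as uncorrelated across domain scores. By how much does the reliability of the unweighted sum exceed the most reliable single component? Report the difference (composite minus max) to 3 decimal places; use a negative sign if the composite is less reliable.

0.019

Var(sum) = 3 + 2.64 = 5.64; true-score variance = 2.6 + 2.64 = 5.24; composite reliability = 0.9291.
Max component reliability = 0.9100.
Difference = 0.9291 − 0.9100 = 0.019.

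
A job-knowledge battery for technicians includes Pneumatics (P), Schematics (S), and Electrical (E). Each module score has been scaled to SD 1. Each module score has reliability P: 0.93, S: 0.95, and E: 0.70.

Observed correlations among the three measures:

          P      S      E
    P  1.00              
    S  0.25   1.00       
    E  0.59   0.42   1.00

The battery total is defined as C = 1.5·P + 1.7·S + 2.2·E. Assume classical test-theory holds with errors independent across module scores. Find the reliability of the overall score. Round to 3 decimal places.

0.904

Var(C) = 1.5² + 1.7² + 2.2² + 2·[2.55·0.25 + 3.3·0.59 + 3.74·0.42] = 9.98 + 8.3106 = 18.2906.
With uncorrelated errors the cross-covariances are all true-score covariance, so they carry over unchanged; only the diagonal terms shrink to ρᵢσᵢ².
True-score variance = [1.5²·0.93 + 1.7²·0.95 + 2.2²·0.70] + 8.3106 = 8.226 + 8.3106 = 16.5366.
Reliability = 16.5366 / 18.2906 = 0.904.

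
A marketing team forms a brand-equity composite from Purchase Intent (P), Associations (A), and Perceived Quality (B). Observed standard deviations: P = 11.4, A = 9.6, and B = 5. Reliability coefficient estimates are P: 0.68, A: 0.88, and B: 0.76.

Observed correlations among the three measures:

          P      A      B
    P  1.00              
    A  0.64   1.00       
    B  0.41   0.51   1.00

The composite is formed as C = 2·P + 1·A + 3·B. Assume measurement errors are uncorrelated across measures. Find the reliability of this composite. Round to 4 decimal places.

0.8502

Var(C) = 2²·11.4² + 9.6² + 3²·5² + 2·[2·11.4·9.6·0.64 + 6·11.4·5·0.41 + 3·9.6·5·0.51] = 837 + 707.486 = 1544.49.
With uncorrelated errors the cross-covariances are all true-score covariance, so they carry over unchanged; only the diagonal terms shrink to ρᵢσᵢ².
True-score variance = [2²·11.4²·0.68 + 9.6²·0.88 + 3²·5²·0.76] + 707.486 = 605.592 + 707.486 = 1313.08.
Reliability = 1313.08 / 1544.49 = 0.8502.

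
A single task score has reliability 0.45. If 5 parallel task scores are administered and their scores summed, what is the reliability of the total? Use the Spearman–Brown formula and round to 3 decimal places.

ρ_k = kρ / (1 + (k−1)ρ) = 5·0.45 / (1 + 4·0.45) = 2.250 / 2.800 = 0.804.

0.804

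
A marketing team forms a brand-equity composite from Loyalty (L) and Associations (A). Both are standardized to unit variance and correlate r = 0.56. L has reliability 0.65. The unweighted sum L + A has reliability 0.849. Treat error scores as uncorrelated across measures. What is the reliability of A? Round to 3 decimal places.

Var(L+A) = 2 + 2·0.56 = 3.120.
True-score variance = ρ_L + ρ_A + 2·0.56, so 0.849 = (0.65 + ρ_A + 1.12) / 3.120.
ρ_A = 0.849·3.120 − 0.65 − 1.12 = 0.879.

0.879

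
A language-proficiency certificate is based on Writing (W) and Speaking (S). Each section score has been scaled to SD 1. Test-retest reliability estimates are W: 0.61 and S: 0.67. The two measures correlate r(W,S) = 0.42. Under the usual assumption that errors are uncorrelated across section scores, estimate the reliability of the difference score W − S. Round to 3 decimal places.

0.379

Var(W−S) = 1 + 1 − 2·0.42 = 2 − 0.84 = 1.16.
Because errors are independent across components, Cov(Tᵢ,Tⱼ) = Cov(Xᵢ,Xⱼ); the off-diagonal part of the true-score variance is the same as above.
True-score variance = [0.61 + 0.67] − 0.84 = 1.28 − 0.84 = 0.44.
Reliability = 0.44 / 1.16 = 0.379.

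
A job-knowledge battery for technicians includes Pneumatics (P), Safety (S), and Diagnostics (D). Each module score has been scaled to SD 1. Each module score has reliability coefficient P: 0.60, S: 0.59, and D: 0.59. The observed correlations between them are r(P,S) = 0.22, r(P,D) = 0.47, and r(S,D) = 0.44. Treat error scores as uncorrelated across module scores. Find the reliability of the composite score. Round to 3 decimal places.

Var(P+S+D) = 3 + 2·[0.22 + 0.47 + 0.44] = 3 + 2.26 = 5.26.
With uncorrelated errors the cross-covariances are all true-score covariance, so they carry over unchanged; only the diagonal terms shrink to ρᵢσᵢ².
True-score variance = [0.60 + 0.59 + 0.59] + 2.26 = 1.78 + 2.26 = 4.04.
Reliability = 4.04 / 5.26 = 0.768.

0.768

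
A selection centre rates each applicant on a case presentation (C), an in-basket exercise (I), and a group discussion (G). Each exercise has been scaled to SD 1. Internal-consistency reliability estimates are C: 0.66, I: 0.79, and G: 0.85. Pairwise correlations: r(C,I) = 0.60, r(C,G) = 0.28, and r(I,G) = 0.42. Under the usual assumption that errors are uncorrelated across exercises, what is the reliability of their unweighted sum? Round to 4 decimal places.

0.8750

Var(C+I+G) = 3 + 2·[0.60 + 0.28 + 0.42] = 3 + 2.6 = 5.6.
With uncorrelated errors the cross-covariances are all true-score covariance, so they carry over unchanged; only the diagonal terms shrink to ρᵢσᵢ².
True-score variance = [0.66 + 0.79 + 0.85] + 2.6 = 2.3 + 2.6 = 4.9.
Reliability = 4.9 / 5.6 = 0.8750.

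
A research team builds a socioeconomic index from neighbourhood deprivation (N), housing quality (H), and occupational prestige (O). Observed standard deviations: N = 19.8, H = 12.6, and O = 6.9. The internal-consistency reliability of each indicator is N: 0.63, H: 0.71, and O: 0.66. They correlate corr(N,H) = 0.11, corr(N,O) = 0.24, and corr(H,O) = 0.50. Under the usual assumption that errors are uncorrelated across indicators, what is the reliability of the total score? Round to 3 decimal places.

0.743

Var(N+H+O) = 19.8² + 12.6² + 6.9² + 2·[19.8·12.6·0.11 + 19.8·6.9·0.24 + 12.6·6.9·0.50] = 598.41 + 207.403 = 805.813.
Because errors are independent across components, Cov(Tᵢ,Tⱼ) = Cov(Xᵢ,Xⱼ); the off-diagonal part of the true-score variance is the same as above.
True-score variance = [19.8²·0.63 + 12.6²·0.71 + 6.9²·0.66] + 207.403 = 391.127 + 207.403 = 598.531.
Reliability = 598.531 / 805.813 = 0.743.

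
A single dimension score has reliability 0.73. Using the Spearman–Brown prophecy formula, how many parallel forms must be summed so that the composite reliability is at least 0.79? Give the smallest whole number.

k ≥ ρ*(1−ρ₁)/(ρ₁(1−ρ*)) = 0.79·0.27 / (0.73·0.21) = 1.391.
Smallest integer k = 2.

2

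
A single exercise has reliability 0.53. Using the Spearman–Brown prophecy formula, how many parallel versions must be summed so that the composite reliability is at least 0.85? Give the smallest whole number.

6

k ≥ ρ*(1−ρ₁)/(ρ₁(1−ρ*)) = 0.85·0.47 / (0.53·0.15) = 5.025.
Smallest integer k = 6.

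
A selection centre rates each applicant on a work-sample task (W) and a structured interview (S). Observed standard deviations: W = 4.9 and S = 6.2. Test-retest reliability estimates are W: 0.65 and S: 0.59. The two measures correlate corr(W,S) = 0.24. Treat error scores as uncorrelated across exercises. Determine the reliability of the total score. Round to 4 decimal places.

0.6863

Var(W+S) = 4.9² + 6.2² + 2·[4.9·6.2·0.24] = 62.45 + 14.5824 = 77.0324.
Under uncorrelated errors the observed covariances equal the true-score covariances, so only the own-variance terms attenuate.
True-score variance = [4.9²·0.65 + 6.2²·0.59] + 14.5824 = 38.2861 + 14.5824 = 52.8685.
Reliability = 52.8685 / 77.0324 = 0.6863.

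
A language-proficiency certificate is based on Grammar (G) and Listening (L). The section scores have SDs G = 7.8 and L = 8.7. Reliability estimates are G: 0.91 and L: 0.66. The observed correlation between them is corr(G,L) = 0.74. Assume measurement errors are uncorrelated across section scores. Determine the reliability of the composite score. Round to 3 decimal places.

Var(G+L) = 7.8² + 8.7² + 2·[7.8·8.7·0.74] = 136.53 + 100.433 = 236.963.
With uncorrelated errors the cross-covariances are all true-score covariance, so they carry over unchanged; only the diagonal terms shrink to ρᵢσᵢ².
True-score variance = [7.8²·0.91 + 8.7²·0.66] + 100.433 = 105.32 + 100.433 = 205.753.
Reliability = 205.753 / 236.963 = 0.868.

0.868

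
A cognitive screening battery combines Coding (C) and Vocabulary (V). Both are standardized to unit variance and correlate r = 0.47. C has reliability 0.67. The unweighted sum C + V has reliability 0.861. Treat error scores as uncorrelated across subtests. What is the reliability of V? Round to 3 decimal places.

Var(C+V) = 2 + 2·0.47 = 2.940.
True-score variance = ρ_C + ρ_V + 2·0.47, so 0.861 = (0.67 + ρ_V + 0.94) / 2.940.
ρ_V = 0.861·2.940 − 0.67 − 0.94 = 0.921.

0.921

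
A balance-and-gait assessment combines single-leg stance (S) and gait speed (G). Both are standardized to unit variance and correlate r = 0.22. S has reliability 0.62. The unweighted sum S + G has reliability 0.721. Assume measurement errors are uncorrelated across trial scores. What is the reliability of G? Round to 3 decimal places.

0.699

Var(S+G) = 2 + 2·0.22 = 2.440.
True-score variance = ρ_S + ρ_G + 2·0.22, so 0.721 = (0.62 + ρ_G + 0.44) / 2.440.
ρ_G = 0.721·2.440 − 0.62 − 0.44 = 0.699.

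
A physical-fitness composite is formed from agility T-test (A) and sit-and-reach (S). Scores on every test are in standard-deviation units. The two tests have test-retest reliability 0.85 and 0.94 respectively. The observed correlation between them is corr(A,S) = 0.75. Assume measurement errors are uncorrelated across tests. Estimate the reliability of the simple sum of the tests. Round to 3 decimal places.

Var(A+S) = 2 + 2·[0.75] = 2 + 1.5 = 3.5.
Because errors are independent across components, Cov(Tᵢ,Tⱼ) = Cov(Xᵢ,Xⱼ); the off-diagonal part of the true-score variance is the same as above.
True-score variance = [0.85 + 0.94] + 1.5 = 1.79 + 1.5 = 3.29.
Reliability = 3.29 / 3.5 = 0.940.

0.940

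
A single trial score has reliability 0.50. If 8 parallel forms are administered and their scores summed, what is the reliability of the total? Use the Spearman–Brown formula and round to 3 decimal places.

0.889

ρ_k = kρ / (1 + (k−1)ρ) = 8·0.50 / (1 + 7·0.50) = 4.000 / 4.500 = 0.889.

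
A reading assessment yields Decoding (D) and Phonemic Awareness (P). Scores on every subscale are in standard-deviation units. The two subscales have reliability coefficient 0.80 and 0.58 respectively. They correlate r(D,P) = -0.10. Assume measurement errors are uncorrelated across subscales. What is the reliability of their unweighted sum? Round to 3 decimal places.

0.656

Var(D+P) = 2 + 2·[(-0.10)] = 2 − 0.2 = 1.8.
Under uncorrelated errors the observed covariances equal the true-score covariances, so only the own-variance terms attenuate.
True-score variance = [0.80 + 0.58] − 0.2 = 1.38 − 0.2 = 1.18.
Reliability = 1.18 / 1.8 = 0.656.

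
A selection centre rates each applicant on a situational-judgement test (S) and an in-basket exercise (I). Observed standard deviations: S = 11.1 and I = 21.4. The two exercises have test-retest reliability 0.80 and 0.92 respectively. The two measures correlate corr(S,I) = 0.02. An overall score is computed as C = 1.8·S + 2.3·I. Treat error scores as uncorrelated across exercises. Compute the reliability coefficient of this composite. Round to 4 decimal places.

0.9044

Var(C) = 1.8²·11.1² + 2.3²·21.4² + 2·[4.14·11.1·21.4·0.02] = 2821.81 + 39.3366 = 2861.15.
Because errors are independent across components, Cov(Tᵢ,Tⱼ) = Cov(Xᵢ,Xⱼ); the off-diagonal part of the true-score variance is the same as above.
True-score variance = [1.8²·11.1²·0.80 + 2.3²·21.4²·0.92] + 39.3366 = 2548.16 + 39.3366 = 2587.5.
Reliability = 2587.5 / 2861.15 = 0.9044.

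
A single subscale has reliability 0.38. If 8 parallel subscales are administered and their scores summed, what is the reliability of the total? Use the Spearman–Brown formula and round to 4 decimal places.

0.8306

ρ_k = kρ / (1 + (k−1)ρ) = 8·0.38 / (1 + 7·0.38) = 3.040 / 3.660 = 0.8306.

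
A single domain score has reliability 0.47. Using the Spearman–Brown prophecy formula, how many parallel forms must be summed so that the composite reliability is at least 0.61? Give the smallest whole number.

2

k ≥ ρ*(1−ρ₁)/(ρ₁(1−ρ*)) = 0.61·0.53 / (0.47·0.39) = 1.764.
Smallest integer k = 2.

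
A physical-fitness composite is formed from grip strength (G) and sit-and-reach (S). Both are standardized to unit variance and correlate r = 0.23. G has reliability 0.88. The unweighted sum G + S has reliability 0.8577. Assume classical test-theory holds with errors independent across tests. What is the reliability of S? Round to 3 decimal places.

Var(G+S) = 2 + 2·0.23 = 2.460.
True-score variance = ρ_G + ρ_S + 2·0.23, so 0.8577 = (0.88 + ρ_S + 0.46) / 2.460.
ρ_S = 0.8577·2.460 − 0.88 − 0.46 = 0.770.

0.770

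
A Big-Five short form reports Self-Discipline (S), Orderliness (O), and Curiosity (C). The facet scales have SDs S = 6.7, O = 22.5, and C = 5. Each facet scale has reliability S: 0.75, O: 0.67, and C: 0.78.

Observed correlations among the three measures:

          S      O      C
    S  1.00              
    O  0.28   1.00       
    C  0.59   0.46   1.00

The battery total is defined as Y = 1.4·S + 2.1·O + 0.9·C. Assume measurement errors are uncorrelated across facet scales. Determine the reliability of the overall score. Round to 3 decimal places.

0.731

Var(Y) = 1.4²·6.7² + 2.1²·22.5² + 0.9²·5² + 2·[2.94·6.7·22.5·0.28 + 1.26·6.7·5·0.59 + 1.89·22.5·5·0.46] = 2340.8 + 493.618 = 2834.41.
Because errors are independent across components, Cov(Tᵢ,Tⱼ) = Cov(Xᵢ,Xⱼ); the off-diagonal part of the true-score variance is the same as above.
True-score variance = [1.4²·6.7²·0.75 + 2.1²·22.5²·0.67 + 0.9²·5²·0.78] + 493.618 = 1577.6 + 493.618 = 2071.22.
Reliability = 2071.22 / 2834.41 = 0.731.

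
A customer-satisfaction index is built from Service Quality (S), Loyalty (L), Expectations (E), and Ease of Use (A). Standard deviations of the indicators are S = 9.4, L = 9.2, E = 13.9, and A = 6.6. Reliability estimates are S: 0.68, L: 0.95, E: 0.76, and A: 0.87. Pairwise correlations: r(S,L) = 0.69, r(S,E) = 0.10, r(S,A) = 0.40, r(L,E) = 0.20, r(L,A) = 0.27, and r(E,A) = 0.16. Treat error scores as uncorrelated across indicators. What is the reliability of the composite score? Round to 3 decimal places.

Var(S+L+E+A) = 9.4² + 9.2² + 13.9² + 6.6² + 2·[9.4·9.2·0.69 + 9.4·13.9·0.10 + 9.4·6.6·0.40 + 9.2·13.9·0.20 + 9.2·6.6·0.27 + 13.9·6.6·0.16] = 409.77 + 308.404 = 718.174.
Under uncorrelated errors the observed covariances equal the true-score covariances, so only the own-variance terms attenuate.
True-score variance = [9.4²·0.68 + 9.2²·0.95 + 13.9²·0.76 + 6.6²·0.87] + 308.404 = 325.23 + 308.404 = 633.634.
Reliability = 633.634 / 718.174 = 0.882.

0.882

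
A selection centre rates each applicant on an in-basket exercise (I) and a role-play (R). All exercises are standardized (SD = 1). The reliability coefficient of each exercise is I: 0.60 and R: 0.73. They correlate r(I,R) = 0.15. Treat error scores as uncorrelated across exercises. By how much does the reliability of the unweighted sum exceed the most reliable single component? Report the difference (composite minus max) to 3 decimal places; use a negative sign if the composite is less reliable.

-0.021

Var(sum) = 2 + 0.3 = 2.3; true-score variance = 1.33 + 0.3 = 1.63; composite reliability = 0.7087.
Max component reliability = 0.7300.
Difference = 0.7087 − 0.7300 = -0.021.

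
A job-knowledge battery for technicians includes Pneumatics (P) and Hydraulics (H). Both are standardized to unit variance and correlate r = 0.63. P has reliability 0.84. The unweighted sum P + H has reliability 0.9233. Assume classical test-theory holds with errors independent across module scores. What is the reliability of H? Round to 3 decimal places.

Var(P+H) = 2 + 2·0.63 = 3.260.
True-score variance = ρ_P + ρ_H + 2·0.63, so 0.9233 = (0.84 + ρ_H + 1.26) / 3.260.
ρ_H = 0.9233·3.260 − 0.84 − 1.26 = 0.910.

0.910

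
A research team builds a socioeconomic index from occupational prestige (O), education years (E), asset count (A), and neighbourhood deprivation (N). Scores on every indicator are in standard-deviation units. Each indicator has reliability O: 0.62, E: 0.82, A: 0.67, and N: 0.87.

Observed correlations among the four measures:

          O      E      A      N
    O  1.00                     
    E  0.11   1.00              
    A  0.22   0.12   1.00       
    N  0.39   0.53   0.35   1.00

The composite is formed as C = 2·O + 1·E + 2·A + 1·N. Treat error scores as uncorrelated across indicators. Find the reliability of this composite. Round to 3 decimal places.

0.811

Var(C) = 2² + 1 + 2² + 1 + 2·[2·0.11 + 4·0.22 + 2·0.39 + 2·0.12 + 0.53 + 2·0.35] = 10 + 6.7 = 16.7.
Because errors are independent across components, Cov(Tᵢ,Tⱼ) = Cov(Xᵢ,Xⱼ); the off-diagonal part of the true-score variance is the same as above.
True-score variance = [2²·0.62 + 0.82 + 2²·0.67 + 0.87] + 6.7 = 6.85 + 6.7 = 13.55.
Reliability = 13.55 / 16.7 = 0.811.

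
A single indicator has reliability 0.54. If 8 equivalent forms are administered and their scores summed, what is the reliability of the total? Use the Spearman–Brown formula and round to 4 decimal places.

0.9038

ρ_k = kρ / (1 + (k−1)ρ) = 8·0.54 / (1 + 7·0.54) = 4.320 / 4.780 = 0.9038.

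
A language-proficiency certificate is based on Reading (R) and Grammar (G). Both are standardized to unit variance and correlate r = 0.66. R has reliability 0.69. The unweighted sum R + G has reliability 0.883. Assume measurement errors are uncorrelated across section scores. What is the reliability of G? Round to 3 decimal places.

0.922

Var(R+G) = 2 + 2·0.66 = 3.320.
True-score variance = ρ_R + ρ_G + 2·0.66, so 0.883 = (0.69 + ρ_G + 1.32) / 3.320.
ρ_G = 0.883·3.320 − 0.69 − 1.32 = 0.922.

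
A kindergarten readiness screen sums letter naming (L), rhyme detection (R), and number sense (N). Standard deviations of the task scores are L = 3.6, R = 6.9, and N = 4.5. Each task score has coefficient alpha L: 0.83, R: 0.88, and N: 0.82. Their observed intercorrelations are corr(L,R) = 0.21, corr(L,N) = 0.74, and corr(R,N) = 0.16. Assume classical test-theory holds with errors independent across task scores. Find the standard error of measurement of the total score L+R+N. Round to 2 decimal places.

3.40

Var(total) = 80.82 + 44.3448 = 125.165.
True-score variance = 69.2586 + 44.3448 = 113.603, so reliability = 0.9076.
Error variance = 125.165 − 113.603 = 11.5614; SEM = √11.5614 = 3.40.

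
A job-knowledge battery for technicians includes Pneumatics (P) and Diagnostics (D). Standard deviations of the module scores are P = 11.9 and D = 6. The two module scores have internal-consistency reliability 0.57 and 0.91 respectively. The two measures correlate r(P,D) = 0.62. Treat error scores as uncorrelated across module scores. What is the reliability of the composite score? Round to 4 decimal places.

0.7590

Var(P+D) = 11.9² + 6² + 2·[11.9·6·0.62] = 177.61 + 88.536 = 266.146.
With uncorrelated errors the cross-covariances are all true-score covariance, so they carry over unchanged; only the diagonal terms shrink to ρᵢσᵢ².
True-score variance = [11.9²·0.57 + 6²·0.91] + 88.536 = 113.478 + 88.536 = 202.014.
Reliability = 202.014 / 266.146 = 0.7590.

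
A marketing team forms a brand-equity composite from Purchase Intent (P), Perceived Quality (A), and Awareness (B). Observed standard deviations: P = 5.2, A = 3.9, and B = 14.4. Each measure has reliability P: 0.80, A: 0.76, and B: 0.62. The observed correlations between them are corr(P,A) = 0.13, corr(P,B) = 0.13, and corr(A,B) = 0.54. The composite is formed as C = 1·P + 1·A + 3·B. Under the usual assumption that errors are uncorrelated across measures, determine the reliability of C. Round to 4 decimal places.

0.6666

Var(C) = 5.2² + 3.9² + 3²·14.4² + 2·[5.2·3.9·0.13 + 3·5.2·14.4·0.13 + 3·3.9·14.4·0.54] = 1908.49 + 245.638 = 2154.13.
Because errors are independent across components, Cov(Tᵢ,Tⱼ) = Cov(Xᵢ,Xⱼ); the off-diagonal part of the true-score variance is the same as above.
True-score variance = [5.2²·0.80 + 3.9²·0.76 + 3²·14.4²·0.62] + 245.638 = 1190.26 + 245.638 = 1435.9.
Reliability = 1435.9 / 2154.13 = 0.6666.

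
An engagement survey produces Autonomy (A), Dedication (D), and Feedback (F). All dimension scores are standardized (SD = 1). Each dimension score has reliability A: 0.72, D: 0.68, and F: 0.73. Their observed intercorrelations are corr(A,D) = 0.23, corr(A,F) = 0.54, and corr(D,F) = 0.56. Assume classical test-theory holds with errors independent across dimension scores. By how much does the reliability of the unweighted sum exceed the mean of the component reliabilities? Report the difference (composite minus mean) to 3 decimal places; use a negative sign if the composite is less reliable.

0.136

Var(sum) = 3 + 2.66 = 5.66; true-score variance = 2.13 + 2.66 = 4.79; composite reliability = 0.8463.
Mean component reliability = 0.7100.
Difference = 0.8463 − 0.7100 = 0.136.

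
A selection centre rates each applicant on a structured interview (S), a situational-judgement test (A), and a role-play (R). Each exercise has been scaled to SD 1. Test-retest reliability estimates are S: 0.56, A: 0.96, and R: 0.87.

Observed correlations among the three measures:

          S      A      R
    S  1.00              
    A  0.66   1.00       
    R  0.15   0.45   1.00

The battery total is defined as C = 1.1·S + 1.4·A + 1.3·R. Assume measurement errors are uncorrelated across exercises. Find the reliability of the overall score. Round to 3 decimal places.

Var(C) = 1.1² + 1.4² + 1.3² + 2·[1.54·0.66 + 1.43·0.15 + 1.82·0.45] = 4.86 + 4.0998 = 8.9598.
With uncorrelated errors the cross-covariances are all true-score covariance, so they carry over unchanged; only the diagonal terms shrink to ρᵢσᵢ².
True-score variance = [1.1²·0.56 + 1.4²·0.96 + 1.3²·0.87] + 4.0998 = 4.0295 + 4.0998 = 8.1293.
Reliability = 8.1293 / 8.9598 = 0.907.

0.907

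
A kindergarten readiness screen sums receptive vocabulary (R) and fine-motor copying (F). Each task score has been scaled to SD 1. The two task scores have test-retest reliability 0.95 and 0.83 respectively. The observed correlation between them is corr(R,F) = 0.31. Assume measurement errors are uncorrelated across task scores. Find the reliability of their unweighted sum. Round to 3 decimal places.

Var(R+F) = 2 + 2·[0.31] = 2 + 0.62 = 2.62.
Under uncorrelated errors the observed covariances equal the true-score covariances, so only the own-variance terms attenuate.
True-score variance = [0.95 + 0.83] + 0.62 = 1.78 + 0.62 = 2.4.
Reliability = 2.4 / 2.62 = 0.916.

0.916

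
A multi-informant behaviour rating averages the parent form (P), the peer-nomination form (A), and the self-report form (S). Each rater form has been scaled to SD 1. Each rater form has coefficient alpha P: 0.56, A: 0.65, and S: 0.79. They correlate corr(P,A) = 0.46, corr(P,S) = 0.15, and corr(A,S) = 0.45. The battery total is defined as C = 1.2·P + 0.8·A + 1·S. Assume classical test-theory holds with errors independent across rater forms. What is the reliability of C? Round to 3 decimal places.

Var(C) = 1.2² + 0.8² + 1 + 2·[0.96·0.46 + 1.2·0.15 + 0.8·0.45] = 3.08 + 1.9632 = 5.0432.
Because errors are independent across components, Cov(Tᵢ,Tⱼ) = Cov(Xᵢ,Xⱼ); the off-diagonal part of the true-score variance is the same as above.
True-score variance = [1.2²·0.56 + 0.8²·0.65 + 0.79] + 1.9632 = 2.0124 + 1.9632 = 3.9756.
Reliability = 3.9756 / 5.0432 = 0.788.

0.788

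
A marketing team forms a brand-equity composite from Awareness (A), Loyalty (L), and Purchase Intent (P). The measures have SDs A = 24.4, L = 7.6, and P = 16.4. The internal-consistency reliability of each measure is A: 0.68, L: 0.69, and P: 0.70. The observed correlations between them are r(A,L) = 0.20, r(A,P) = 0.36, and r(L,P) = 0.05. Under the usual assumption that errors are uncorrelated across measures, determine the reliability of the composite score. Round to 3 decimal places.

0.777

Var(A+L+P) = 24.4² + 7.6² + 16.4² + 2·[24.4·7.6·0.20 + 24.4·16.4·0.36 + 7.6·16.4·0.05] = 922.08 + 374.755 = 1296.84.
Under uncorrelated errors the observed covariances equal the true-score covariances, so only the own-variance terms attenuate.
True-score variance = [24.4²·0.68 + 7.6²·0.69 + 16.4²·0.70] + 374.755 = 632.971 + 374.755 = 1007.73.
Reliability = 1007.73 / 1296.84 = 0.777.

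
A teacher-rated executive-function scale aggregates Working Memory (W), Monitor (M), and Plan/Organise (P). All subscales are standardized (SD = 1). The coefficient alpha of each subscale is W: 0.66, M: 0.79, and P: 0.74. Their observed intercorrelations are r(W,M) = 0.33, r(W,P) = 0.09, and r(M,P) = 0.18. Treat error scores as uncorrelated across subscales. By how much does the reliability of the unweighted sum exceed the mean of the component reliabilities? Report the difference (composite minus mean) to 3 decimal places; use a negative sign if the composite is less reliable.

0.077

Var(sum) = 3 + 1.2 = 4.2; true-score variance = 2.19 + 1.2 = 3.39; composite reliability = 0.8071.
Mean component reliability = 0.7300.
Difference = 0.8071 − 0.7300 = 0.077.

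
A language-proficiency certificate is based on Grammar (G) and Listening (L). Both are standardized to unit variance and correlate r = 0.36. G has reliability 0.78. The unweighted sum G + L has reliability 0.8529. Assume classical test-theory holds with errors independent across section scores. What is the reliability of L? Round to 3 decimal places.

Var(G+L) = 2 + 2·0.36 = 2.720.
True-score variance = ρ_G + ρ_L + 2·0.36, so 0.8529 = (0.78 + ρ_L + 0.72) / 2.720.
ρ_L = 0.8529·2.720 − 0.78 − 0.72 = 0.820.

0.820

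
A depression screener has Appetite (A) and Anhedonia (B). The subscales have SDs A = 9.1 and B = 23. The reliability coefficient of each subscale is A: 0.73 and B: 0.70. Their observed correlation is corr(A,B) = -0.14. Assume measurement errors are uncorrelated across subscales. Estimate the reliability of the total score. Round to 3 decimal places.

Var(A+B) = 9.1² + 23² + 2·[9.1·23·(-0.14)] = 611.81 − 58.604 = 553.206.
Under uncorrelated errors the observed covariances equal the true-score covariances, so only the own-variance terms attenuate.
True-score variance = [9.1²·0.73 + 23²·0.70] − 58.604 = 430.751 − 58.604 = 372.147.
Reliability = 372.147 / 553.206 = 0.673.

0.673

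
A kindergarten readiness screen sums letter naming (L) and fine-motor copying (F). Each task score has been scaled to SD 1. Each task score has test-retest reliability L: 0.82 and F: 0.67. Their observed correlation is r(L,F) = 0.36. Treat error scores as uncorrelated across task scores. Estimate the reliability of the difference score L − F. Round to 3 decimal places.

Var(L−F) = 1 + 1 − 2·0.36 = 2 − 0.72 = 1.28.
With uncorrelated errors the cross-covariances are all true-score covariance, so they carry over unchanged; only the diagonal terms shrink to ρᵢσᵢ².
True-score variance = [0.82 + 0.67] − 0.72 = 1.49 − 0.72 = 0.77.
Reliability = 0.77 / 1.28 = 0.602.

0.602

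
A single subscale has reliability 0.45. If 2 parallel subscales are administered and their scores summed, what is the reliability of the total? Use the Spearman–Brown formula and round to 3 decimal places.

0.621

ρ_k = kρ / (1 + (k−1)ρ) = 2·0.45 / (1 + 1·0.45) = 0.900 / 1.450 = 0.621.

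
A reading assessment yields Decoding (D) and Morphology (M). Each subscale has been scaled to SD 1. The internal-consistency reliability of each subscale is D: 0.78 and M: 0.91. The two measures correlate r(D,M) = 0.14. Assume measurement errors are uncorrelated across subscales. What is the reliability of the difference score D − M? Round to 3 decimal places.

Var(D−M) = 1 + 1 − 2·0.14 = 2 − 0.28 = 1.72.
Because errors are independent across components, Cov(Tᵢ,Tⱼ) = Cov(Xᵢ,Xⱼ); the off-diagonal part of the true-score variance is the same as above.
True-score variance = [0.78 + 0.91] − 0.28 = 1.69 − 0.28 = 1.41.
Reliability = 1.41 / 1.72 = 0.820.

0.820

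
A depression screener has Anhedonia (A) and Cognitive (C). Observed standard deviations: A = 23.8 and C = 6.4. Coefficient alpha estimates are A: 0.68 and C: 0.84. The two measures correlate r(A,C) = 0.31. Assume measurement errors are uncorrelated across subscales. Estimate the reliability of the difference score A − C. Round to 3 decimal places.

0.634

Var(A−C) = 23.8² + 6.4² − 2·23.8·6.4·0.31 = 607.4 − 94.4384 = 512.962.
Because errors are independent across components, Cov(Tᵢ,Tⱼ) = Cov(Xᵢ,Xⱼ); the off-diagonal part of the true-score variance is the same as above.
True-score variance = [23.8²·0.68 + 6.4²·0.84] − 94.4384 = 419.586 − 94.4384 = 325.147.
Reliability = 325.147 / 512.962 = 0.634.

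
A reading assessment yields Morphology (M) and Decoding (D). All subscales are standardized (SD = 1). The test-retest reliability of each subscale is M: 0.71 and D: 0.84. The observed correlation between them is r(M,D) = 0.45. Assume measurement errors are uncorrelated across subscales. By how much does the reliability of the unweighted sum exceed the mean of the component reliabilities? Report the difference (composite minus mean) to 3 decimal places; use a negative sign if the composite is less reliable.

0.070

Var(sum) = 2 + 0.9 = 2.9; true-score variance = 1.55 + 0.9 = 2.45; composite reliability = 0.8448.
Mean component reliability = 0.7750.
Difference = 0.8448 − 0.7750 = 0.070.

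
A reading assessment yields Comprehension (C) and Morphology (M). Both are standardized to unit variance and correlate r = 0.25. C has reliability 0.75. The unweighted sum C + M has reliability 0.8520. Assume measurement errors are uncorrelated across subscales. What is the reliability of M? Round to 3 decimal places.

Var(C+M) = 2 + 2·0.25 = 2.500.
True-score variance = ρ_C + ρ_M + 2·0.25, so 0.8520 = (0.75 + ρ_M + 0.50) / 2.500.
ρ_M = 0.8520·2.500 − 0.75 − 0.50 = 0.880.

0.880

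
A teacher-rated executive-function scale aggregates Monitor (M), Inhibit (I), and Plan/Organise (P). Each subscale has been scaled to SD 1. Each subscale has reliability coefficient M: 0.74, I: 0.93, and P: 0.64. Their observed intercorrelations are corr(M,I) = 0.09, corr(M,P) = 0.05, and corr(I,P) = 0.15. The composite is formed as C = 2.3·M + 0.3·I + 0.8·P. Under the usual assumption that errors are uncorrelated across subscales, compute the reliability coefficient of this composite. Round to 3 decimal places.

0.748

Var(C) = 2.3² + 0.3² + 0.8² + 2·[0.69·0.09 + 1.84·0.05 + 0.24·0.15] = 6.02 + 0.3802 = 6.4002.
With uncorrelated errors the cross-covariances are all true-score covariance, so they carry over unchanged; only the diagonal terms shrink to ρᵢσᵢ².
True-score variance = [2.3²·0.74 + 0.3²·0.93 + 0.8²·0.64] + 0.3802 = 4.4079 + 0.3802 = 4.7881.
Reliability = 4.7881 / 6.4002 = 0.748.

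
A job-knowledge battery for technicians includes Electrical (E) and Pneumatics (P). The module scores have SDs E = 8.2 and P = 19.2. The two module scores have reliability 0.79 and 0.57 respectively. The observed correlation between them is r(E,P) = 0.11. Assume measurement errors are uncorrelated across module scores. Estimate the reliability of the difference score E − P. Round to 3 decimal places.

0.570

Var(E−P) = 8.2² + 19.2² − 2·8.2·19.2·0.11 = 435.88 − 34.6368 = 401.243.
Under uncorrelated errors the observed covariances equal the true-score covariances, so only the own-variance terms attenuate.
True-score variance = [8.2²·0.79 + 19.2²·0.57] − 34.6368 = 263.244 − 34.6368 = 228.608.
Reliability = 228.608 / 401.243 = 0.570.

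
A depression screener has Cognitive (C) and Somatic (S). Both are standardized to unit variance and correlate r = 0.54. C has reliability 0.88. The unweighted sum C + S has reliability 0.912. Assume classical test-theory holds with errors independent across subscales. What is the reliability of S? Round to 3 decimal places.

Var(C+S) = 2 + 2·0.54 = 3.080.
True-score variance = ρ_C + ρ_S + 2·0.54, so 0.912 = (0.88 + ρ_S + 1.08) / 3.080.
ρ_S = 0.912·3.080 − 0.88 − 1.08 = 0.849.

0.849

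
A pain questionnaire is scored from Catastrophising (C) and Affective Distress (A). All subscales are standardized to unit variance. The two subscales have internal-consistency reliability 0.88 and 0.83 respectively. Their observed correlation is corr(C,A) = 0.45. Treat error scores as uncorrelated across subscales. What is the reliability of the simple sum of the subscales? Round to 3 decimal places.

Var(C+A) = 2 + 2·[0.45] = 2 + 0.9 = 2.9.
Because errors are independent across components, Cov(Tᵢ,Tⱼ) = Cov(Xᵢ,Xⱼ); the off-diagonal part of the true-score variance is the same as above.
True-score variance = [0.88 + 0.83] + 0.9 = 1.71 + 0.9 = 2.61.
Reliability = 2.61 / 2.9 = 0.900.

0.900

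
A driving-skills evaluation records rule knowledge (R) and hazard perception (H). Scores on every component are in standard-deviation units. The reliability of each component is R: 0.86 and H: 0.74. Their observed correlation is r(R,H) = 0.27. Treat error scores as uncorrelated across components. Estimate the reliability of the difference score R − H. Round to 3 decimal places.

Var(R−H) = 1 + 1 − 2·0.27 = 2 − 0.54 = 1.46.
Under uncorrelated errors the observed covariances equal the true-score covariances, so only the own-variance terms attenuate.
True-score variance = [0.86 + 0.74] − 0.54 = 1.6 − 0.54 = 1.06.
Reliability = 1.06 / 1.46 = 0.726.

0.726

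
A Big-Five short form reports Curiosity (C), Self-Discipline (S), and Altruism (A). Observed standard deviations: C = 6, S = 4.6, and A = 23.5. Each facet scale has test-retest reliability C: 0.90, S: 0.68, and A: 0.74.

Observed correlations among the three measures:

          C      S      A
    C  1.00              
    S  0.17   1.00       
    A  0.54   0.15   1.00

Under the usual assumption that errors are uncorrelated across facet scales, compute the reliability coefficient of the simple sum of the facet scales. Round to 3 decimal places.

0.808

Var(C+S+A) = 6² + 4.6² + 23.5² + 2·[6·4.6·0.17 + 6·23.5·0.54 + 4.6·23.5·0.15] = 609.41 + 194.094 = 803.504.
Because errors are independent across components, Cov(Tᵢ,Tⱼ) = Cov(Xᵢ,Xⱼ); the off-diagonal part of the true-score variance is the same as above.
True-score variance = [6²·0.90 + 4.6²·0.68 + 23.5²·0.74] + 194.094 = 455.454 + 194.094 = 649.548.
Reliability = 649.548 / 803.504 = 0.808.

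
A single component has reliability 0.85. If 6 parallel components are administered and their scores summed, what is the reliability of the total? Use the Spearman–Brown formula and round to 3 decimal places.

ρ_k = kρ / (1 + (k−1)ρ) = 6·0.85 / (1 + 5·0.85) = 5.100 / 5.250 = 0.971.

0.971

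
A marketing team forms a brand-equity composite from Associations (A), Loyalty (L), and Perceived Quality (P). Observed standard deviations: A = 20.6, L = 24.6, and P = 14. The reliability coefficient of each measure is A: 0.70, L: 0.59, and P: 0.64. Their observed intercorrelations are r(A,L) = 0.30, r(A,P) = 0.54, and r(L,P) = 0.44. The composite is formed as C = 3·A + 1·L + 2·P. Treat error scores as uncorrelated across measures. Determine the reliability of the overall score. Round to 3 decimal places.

Var(C) = 3²·20.6² + 24.6² + 2²·14² + 2·[3·20.6·24.6·0.30 + 6·20.6·14·0.54 + 2·24.6·14·0.44] = 5208.4 + 3387.14 = 8595.54.
Under uncorrelated errors the observed covariances equal the true-score covariances, so only the own-variance terms attenuate.
True-score variance = [3²·20.6²·0.70 + 24.6²·0.59 + 2²·14²·0.64] + 3387.14 = 3532.27 + 3387.14 = 6919.42.
Reliability = 6919.42 / 8595.54 = 0.805.

0.805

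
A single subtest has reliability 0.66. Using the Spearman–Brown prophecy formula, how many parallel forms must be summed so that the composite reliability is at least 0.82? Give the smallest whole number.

k ≥ ρ*(1−ρ₁)/(ρ₁(1−ρ*)) = 0.82·0.34 / (0.66·0.18) = 2.347.
Smallest integer k = 3.

3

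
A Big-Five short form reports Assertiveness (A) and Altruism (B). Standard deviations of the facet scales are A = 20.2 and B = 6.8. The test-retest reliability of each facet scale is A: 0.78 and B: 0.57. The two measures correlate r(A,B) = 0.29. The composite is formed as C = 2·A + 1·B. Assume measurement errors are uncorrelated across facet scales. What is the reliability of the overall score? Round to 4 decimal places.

0.7938

Var(C) = 2²·20.2² + 6.8² + 2·[2·20.2·6.8·0.29] = 1678.4 + 159.338 = 1837.74.
Under uncorrelated errors the observed covariances equal the true-score covariances, so only the own-variance terms attenuate.
True-score variance = [2²·20.2²·0.78 + 6.8²·0.57] + 159.338 = 1299.44 + 159.338 = 1458.78.
Reliability = 1458.78 / 1837.74 = 0.7938.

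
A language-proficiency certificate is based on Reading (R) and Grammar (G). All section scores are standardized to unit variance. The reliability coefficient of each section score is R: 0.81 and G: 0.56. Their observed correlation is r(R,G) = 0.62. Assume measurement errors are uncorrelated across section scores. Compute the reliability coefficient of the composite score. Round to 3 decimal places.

Var(R+G) = 2 + 2·[0.62] = 2 + 1.24 = 3.24.
Under uncorrelated errors the observed covariances equal the true-score covariances, so only the own-variance terms attenuate.
True-score variance = [0.81 + 0.56] + 1.24 = 1.37 + 1.24 = 2.61.
Reliability = 2.61 / 3.24 = 0.806.

0.806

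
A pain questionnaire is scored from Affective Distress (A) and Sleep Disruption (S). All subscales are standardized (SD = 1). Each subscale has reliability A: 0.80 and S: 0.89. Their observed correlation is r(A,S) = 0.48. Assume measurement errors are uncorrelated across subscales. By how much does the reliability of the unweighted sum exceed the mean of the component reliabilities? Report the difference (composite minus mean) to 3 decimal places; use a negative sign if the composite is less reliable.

Var(sum) = 2 + 0.96 = 2.96; true-score variance = 1.69 + 0.96 = 2.65; composite reliability = 0.8953.
Mean component reliability = 0.8450.
Difference = 0.8953 − 0.8450 = 0.050.

0.050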